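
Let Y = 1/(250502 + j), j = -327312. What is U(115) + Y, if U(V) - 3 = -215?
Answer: -16283721/76810 ≈ -212.00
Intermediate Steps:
U(V) = -212 (U(V) = 3 - 215 = -212)
Y = -1/76810 (Y = 1/(250502 - 327312) = 1/(-76810) = -1/76810 ≈ -1.3019e-5)
U(115) + Y = -212 - 1/76810 = -16283721/76810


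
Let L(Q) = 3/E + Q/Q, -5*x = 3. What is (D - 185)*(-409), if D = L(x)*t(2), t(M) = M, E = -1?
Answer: 77301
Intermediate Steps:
x = -⅗ (x = -⅕*3 = -⅗ ≈ -0.60000)
L(Q) = -2 (L(Q) = 3/(-1) + Q/Q = 3*(-1) + 1 = -3 + 1 = -2)
D = -4 (D = -2*2 = -4)
(D - 185)*(-409) = (-4 - 185)*(-409) = -189*(-409) = 77301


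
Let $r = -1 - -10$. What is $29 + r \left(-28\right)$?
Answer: $-223$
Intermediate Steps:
$r = 9$ ($r = -1 + 10 = 9$)
$29 + r \left(-28\right) = 29 + 9 \left(-28\right) = 29 - 252 = -223$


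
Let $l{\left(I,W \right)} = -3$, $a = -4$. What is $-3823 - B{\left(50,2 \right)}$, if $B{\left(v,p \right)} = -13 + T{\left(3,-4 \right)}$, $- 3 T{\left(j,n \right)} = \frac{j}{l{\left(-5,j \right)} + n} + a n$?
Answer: $- \frac{79901}{21} \approx -3804.8$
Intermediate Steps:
$T{\left(j,n \right)} = \frac{4 n}{3} - \frac{j}{3 \left(-3 + n\right)}$ ($T{\left(j,n \right)} = - \frac{\frac{j}{-3 + n} - 4 n}{3} = - \frac{- 4 n + \frac{j}{-3 + n}}{3} = \frac{4 n}{3} - \frac{j}{3 \left(-3 + n\right)}$)
$B{\left(v,p \right)} = - \frac{382}{21}$ ($B{\left(v,p \right)} = -13 + \frac{\left(-1\right) 3 - -48 + 4 \left(-4\right)^{2}}{3 \left(-3 - 4\right)} = -13 + \frac{-3 + 48 + 4 \cdot 16}{3 \left(-7\right)} = -13 + \frac{1}{3} \left(- \frac{1}{7}\right) \left(-3 + 48 + 64\right) = -13 + \frac{1}{3} \left(- \frac{1}{7}\right) 109 = -13 - \frac{109}{21} = - \frac{382}{21}$)
$-3823 - B{\left(50,2 \right)} = -3823 - - \frac{382}{21} = -3823 + \frac{382}{21} = - \frac{79901}{21}$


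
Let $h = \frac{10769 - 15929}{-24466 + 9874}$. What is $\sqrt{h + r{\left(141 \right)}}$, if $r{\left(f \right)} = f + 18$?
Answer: $\frac{\sqrt{3681706}}{152} \approx 12.624$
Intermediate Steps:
$r{\left(f \right)} = 18 + f$
$h = \frac{215}{608}$ ($h = - \frac{5160}{-14592} = \left(-5160\right) \left(- \frac{1}{14592}\right) = \frac{215}{608} \approx 0.35362$)
$\sqrt{h + r{\left(141 \right)}} = \sqrt{\frac{215}{608} + \left(18 + 141\right)} = \sqrt{\frac{215}{608} + 159} = \sqrt{\frac{96887}{608}} = \frac{\sqrt{3681706}}{152}$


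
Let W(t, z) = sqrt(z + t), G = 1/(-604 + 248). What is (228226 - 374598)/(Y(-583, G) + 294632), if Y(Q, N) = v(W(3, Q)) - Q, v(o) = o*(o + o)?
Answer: -6364/12785 ≈ -0.49777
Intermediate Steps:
G = -1/356 (G = 1/(-356) = -1/356 ≈ -0.0028090)
W(t, z) = sqrt(t + z)
v(o) = 2*o**2 (v(o) = o*(2*o) = 2*o**2)
Y(Q, N) = 6 + Q (Y(Q, N) = 2*(sqrt(3 + Q))**2 - Q = 2*(3 + Q) - Q = (6 + 2*Q) - Q = 6 + Q)
(228226 - 374598)/(Y(-583, G) + 294632) = (228226 - 374598)/((6 - 583) + 294632) = -146372/(-577 + 294632) = -146372/294055 = -146372*1/294055 = -6364/12785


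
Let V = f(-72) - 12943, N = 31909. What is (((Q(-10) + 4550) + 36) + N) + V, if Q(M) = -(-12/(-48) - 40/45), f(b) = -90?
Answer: 844655/36 ≈ 23463.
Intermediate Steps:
Q(M) = 23/36 (Q(M) = -(-12*(-1/48) - 40*1/45) = -(1/4 - 8/9) = -1*(-23/36) = 23/36)
V = -13033 (V = -90 - 12943 = -13033)
(((Q(-10) + 4550) + 36) + N) + V = (((23/36 + 4550) + 36) + 31909) - 13033 = ((163823/36 + 36) + 31909) - 13033 = (165119/36 + 31909) - 13033 = 1313843/36 - 13033 = 844655/36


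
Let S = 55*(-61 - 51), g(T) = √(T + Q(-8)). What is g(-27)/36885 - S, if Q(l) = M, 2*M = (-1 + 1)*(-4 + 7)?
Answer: 6160 + I*√3/12295 ≈ 6160.0 + 0.00014087*I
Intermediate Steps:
M = 0 (M = ((-1 + 1)*(-4 + 7))/2 = (0*3)/2 = (½)*0 = 0)
Q(l) = 0
g(T) = √T (g(T) = √(T + 0) = √T)
S = -6160 (S = 55*(-112) = -6160)
g(-27)/36885 - S = √(-27)/36885 - 1*(-6160) = (3*I*√3)*(1/36885) + 6160 = I*√3/12295 + 6160 = 6160 + I*√3/12295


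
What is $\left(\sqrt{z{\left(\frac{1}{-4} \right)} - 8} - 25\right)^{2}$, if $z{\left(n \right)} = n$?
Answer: $\frac{\left(50 - i \sqrt{33}\right)^{2}}{4} \approx 616.75 - 143.61 i$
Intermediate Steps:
$\left(\sqrt{z{\left(\frac{1}{-4} \right)} - 8} - 25\right)^{2} = \left(\sqrt{\frac{1}{-4} - 8} - 25\right)^{2} = \left(\sqrt{- \frac{1}{4} - 8} - 25\right)^{2} = \left(\sqrt{- \frac{33}{4}} - 25\right)^{2} = \left(\frac{i \sqrt{33}}{2} - 25\right)^{2} = \left(-25 + \frac{i \sqrt{33}}{2}\right)^{2}$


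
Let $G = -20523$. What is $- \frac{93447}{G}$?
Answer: $\frac{31149}{6841} \approx 4.5533$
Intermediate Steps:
$- \frac{93447}{G} = - \frac{93447}{-20523} = \left(-93447\right) \left(- \frac{1}{20523}\right) = \frac{31149}{6841}$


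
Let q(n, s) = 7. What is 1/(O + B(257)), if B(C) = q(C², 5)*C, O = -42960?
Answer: -1/41161 ≈ -2.4295e-5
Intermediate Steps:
B(C) = 7*C
1/(O + B(257)) = 1/(-42960 + 7*257) = 1/(-42960 + 1799) = 1/(-41161) = -1/41161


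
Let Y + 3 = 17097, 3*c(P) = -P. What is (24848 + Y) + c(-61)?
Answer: 125887/3 ≈ 41962.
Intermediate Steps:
c(P) = -P/3 (c(P) = (-P)/3 = -P/3)
Y = 17094 (Y = -3 + 17097 = 17094)
(24848 + Y) + c(-61) = (24848 + 17094) - ⅓*(-61) = 41942 + 61/3 = 125887/3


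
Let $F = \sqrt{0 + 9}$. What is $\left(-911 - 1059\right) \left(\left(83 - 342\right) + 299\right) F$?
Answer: $-236400$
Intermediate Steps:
$F = 3$ ($F = \sqrt{9} = 3$)
$\left(-911 - 1059\right) \left(\left(83 - 342\right) + 299\right) F = \left(-911 - 1059\right) \left(\left(83 - 342\right) + 299\right) 3 = - 1970 \left(\left(83 - 342\right) + 299\right) 3 = - 1970 \left(-259 + 299\right) 3 = \left(-1970\right) 40 \cdot 3 = \left(-78800\right) 3 = -236400$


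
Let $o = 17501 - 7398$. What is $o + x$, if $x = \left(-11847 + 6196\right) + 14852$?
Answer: $19304$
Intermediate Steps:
$o = 10103$ ($o = 17501 - 7398 = 10103$)
$x = 9201$ ($x = -5651 + 14852 = 9201$)
$o + x = 10103 + 9201 = 19304$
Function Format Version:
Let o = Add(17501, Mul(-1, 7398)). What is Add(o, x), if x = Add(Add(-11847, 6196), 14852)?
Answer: 19304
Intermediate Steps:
o = 10103 (o = Add(17501, -7398) = 10103)
x = 9201 (x = Add(-5651, 14852) = 9201)
Add(o, x) = Add(10103, 9201) = 19304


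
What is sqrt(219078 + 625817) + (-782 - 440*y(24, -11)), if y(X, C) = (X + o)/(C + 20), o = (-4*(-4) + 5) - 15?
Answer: -6746/3 + sqrt(844895) ≈ -1329.5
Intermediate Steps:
o = 6 (o = (16 + 5) - 15 = 21 - 15 = 6)
y(X, C) = (6 + X)/(20 + C) (y(X, C) = (X + 6)/(C + 20) = (6 + X)/(20 + C))
sqrt(219078 + 625817) + (-782 - 440*y(24, -11)) = sqrt(219078 + 625817) + (-782 - 440*(6 + 24)/(20 - 11)) = sqrt(844895) + (-782 - 440*30/9) = sqrt(844895) + (-782 - 440*10/3) = sqrt(844895) + (-782 - 4400/3) = sqrt(844895) - 6746/3 = -6746/3 + sqrt(844895)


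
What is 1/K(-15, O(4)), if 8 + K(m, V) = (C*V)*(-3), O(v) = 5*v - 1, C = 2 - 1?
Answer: -1/65 ≈ -0.015385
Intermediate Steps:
C = 1
O(v) = -1 + 5*v
K(m, V) = -8 - 3*V (K(m, V) = -8 + (1*V)*(-3) = -8 + V*(-3) = -8 - 3*V)
1/K(-15, O(4)) = 1/(-8 - 3*(-1 + 5*4)) = 1/(-8 - 3*(-1 + 20)) = 1/(-8 - 3*19) = 1/(-8 - 57) = 1/(-65) = -1/65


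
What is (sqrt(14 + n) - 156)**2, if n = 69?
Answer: (156 - sqrt(83))**2 ≈ 21577.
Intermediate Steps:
(sqrt(14 + n) - 156)**2 = (sqrt(14 + 69) - 156)**2 = (sqrt(83) - 156)**2 = (-156 + sqrt(83))**2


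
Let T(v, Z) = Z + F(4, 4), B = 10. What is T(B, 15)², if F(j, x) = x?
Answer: 361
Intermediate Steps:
T(v, Z) = 4 + Z (T(v, Z) = Z + 4 = 4 + Z)
T(B, 15)² = (4 + 15)² = 19² = 361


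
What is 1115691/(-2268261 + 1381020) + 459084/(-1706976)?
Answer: -64215997435/42069419256 ≈ -1.5264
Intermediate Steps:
1115691/(-2268261 + 1381020) + 459084/(-1706976) = 1115691/(-887241) + 459084*(-1/1706976) = 1115691*(-1/887241) - 38257/142248 = -371897/295747 - 38257/142248 = -64215997435/42069419256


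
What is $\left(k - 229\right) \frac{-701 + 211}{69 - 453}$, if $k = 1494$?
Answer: $\frac{309925}{192} \approx 1614.2$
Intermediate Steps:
$\left(k - 229\right) \frac{-701 + 211}{69 - 453} = \left(1494 - 229\right) \frac{-701 + 211}{69 - 453} = 1265 \left(- \frac{490}{-384}\right) = 1265 \left(\left(-490\right) \left(- \frac{1}{384}\right)\right) = 1265 \cdot \frac{245}{192} = \frac{309925}{192}$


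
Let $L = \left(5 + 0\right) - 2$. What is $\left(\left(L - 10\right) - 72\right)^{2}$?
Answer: $6241$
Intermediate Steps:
$L = 3$ ($L = 5 + \left(-4 + 2\right) = 5 - 2 = 3$)
$\left(\left(L - 10\right) - 72\right)^{2} = \left(\left(3 - 10\right) - 72\right)^{2} = \left(-7 - 72\right)^{2} = \left(-79\right)^{2} = 6241$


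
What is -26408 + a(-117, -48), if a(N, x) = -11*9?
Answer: -26507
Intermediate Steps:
a(N, x) = -99
-26408 + a(-117, -48) = -26408 - 99 = -26507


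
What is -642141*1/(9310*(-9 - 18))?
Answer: 23783/9310 ≈ 2.5546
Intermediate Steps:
-642141*1/(9310*(-9 - 18)) = -642141/(-95*(-27)*(-98)) = -642141/(2565*(-98)) = -642141/(-251370) = -642141*(-1/251370) = 23783/9310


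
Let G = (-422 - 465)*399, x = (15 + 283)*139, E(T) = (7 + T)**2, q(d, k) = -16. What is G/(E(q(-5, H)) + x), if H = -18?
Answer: -50559/5929 ≈ -8.5274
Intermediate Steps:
x = 41422 (x = 298*139 = 41422)
G = -353913 (G = -887*399 = -353913)
G/(E(q(-5, H)) + x) = -353913/((7 - 16)**2 + 41422) = -353913/((-9)**2 + 41422) = -353913/(81 + 41422) = -353913/41503 = -353913*1/41503 = -50559/5929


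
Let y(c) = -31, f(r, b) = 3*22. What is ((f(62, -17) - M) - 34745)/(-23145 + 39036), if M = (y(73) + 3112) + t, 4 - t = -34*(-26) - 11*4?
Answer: -12308/5297 ≈ -2.3236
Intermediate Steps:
f(r, b) = 66
t = -836 (t = 4 - (-34*(-26) - 11*4) = 4 - (884 - 44) = 4 - 1*840 = 4 - 840 = -836)
M = 2245 (M = (-31 + 3112) - 836 = 3081 - 836 = 2245)
((f(62, -17) - M) - 34745)/(-23145 + 39036) = ((66 - 1*2245) - 34745)/(-23145 + 39036) = ((66 - 2245) - 34745)/15891 = (-2179 - 34745)*(1/15891) = -36924*1/15891 = -12308/5297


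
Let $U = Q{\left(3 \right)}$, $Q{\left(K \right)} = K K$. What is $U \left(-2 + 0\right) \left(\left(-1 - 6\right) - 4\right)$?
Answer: $198$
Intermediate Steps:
$Q{\left(K \right)} = K^{2}$
$U = 9$ ($U = 3^{2} = 9$)
$U \left(-2 + 0\right) \left(\left(-1 - 6\right) - 4\right) = 9 \left(-2 + 0\right) \left(\left(-1 - 6\right) - 4\right) = 9 \left(- 2 \left(\left(-1 - 6\right) - 4\right)\right) = 9 \left(- 2 \left(-7 - 4\right)\right) = 9 \left(\left(-2\right) \left(-11\right)\right) = 9 \cdot 22 = 198$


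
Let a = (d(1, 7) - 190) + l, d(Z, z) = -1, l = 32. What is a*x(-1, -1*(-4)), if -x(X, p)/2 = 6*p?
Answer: 7632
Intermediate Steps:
x(X, p) = -12*p
a = -159 (a = (-1 - 190) + 32 = -191 + 32 = -159)
a*x(-1, -1*(-4)) = -(-1908)*(-1*(-4)) = -(-1908)*4 = -159*(-48) = 7632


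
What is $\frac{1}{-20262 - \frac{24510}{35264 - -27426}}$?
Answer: $- \frac{6269}{127024929} \approx -4.9353 \cdot 10^{-5}$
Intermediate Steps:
$\frac{1}{-20262 - \frac{24510}{35264 - -27426}} = \frac{1}{-20262 - \frac{24510}{35264 + 27426}} = \frac{1}{-20262 - \frac{24510}{62690}} = \frac{1}{-20262 - \frac{2451}{6269}} = \frac{1}{- \frac{127024929}{6269}} = - \frac{6269}{127024929}$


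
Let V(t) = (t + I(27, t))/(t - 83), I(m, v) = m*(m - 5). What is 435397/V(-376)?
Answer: -199847223/218 ≈ -9.1673e+5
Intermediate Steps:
I(m, v) = m*(-5 + m)
V(t) = (594 + t)/(-83 + t) (V(t) = (t + 27*(-5 + 27))/(t - 83) = (t + 27*22)/(-83 + t) = (t + 594)/(-83 + t) = (594 + t)/(-83 + t))
435397/V(-376) = 435397/(((594 - 376)/(-83 - 376))) = 435397/((218/(-459))) = 435397/((-1/459*218)) = 435397/(-218/459) = 435397*(-459/218) = -199847223/218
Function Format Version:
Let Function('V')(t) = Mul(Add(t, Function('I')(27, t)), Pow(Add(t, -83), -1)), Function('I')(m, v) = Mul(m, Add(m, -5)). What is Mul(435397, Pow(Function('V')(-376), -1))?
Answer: Rational(-199847223, 218) ≈ -9.1673e+5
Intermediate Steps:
Function('I')(m, v) = Mul(m, Add(-5, m))
Function('V')(t) = Mul(Pow(Add(-83, t), -1), Add(594, t)) (Function('V')(t) = Mul(Add(t, Mul(27, Add(-5, 27))), Pow(Add(t, -83), -1)) = Mul(Add(t, Mul(27, 22)), Pow(Add(-83, t), -1)) = Mul(Add(t, 594), Pow(Add(-83, t), -1)) = Mul(Add(594, t), Pow(Add(-83, t), -1)) = Mul(Pow(Add(-83, t), -1), Add(594, t)))
Mul(435397, Pow(Function('V')(-376), -1)) = Mul(435397, Pow(Mul(Pow(Add(-83, -376), -1), Add(594, -376)), -1)) = Mul(435397, Pow(Mul(Pow(-459, -1), 218), -1)) = Mul(435397, Pow(Mul(Rational(-1, 459), 218), -1)) = Mul(435397, Pow(Rational(-218, 459), -1)) = Mul(435397, Rational(-459, 218)) = Rational(-199847223, 218)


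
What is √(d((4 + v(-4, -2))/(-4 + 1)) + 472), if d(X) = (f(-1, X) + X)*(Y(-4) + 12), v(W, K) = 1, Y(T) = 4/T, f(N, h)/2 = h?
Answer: √417 ≈ 20.421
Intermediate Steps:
f(N, h) = 2*h
d(X) = 33*X (d(X) = (2*X + X)*(4/(-4) + 12) = (3*X)*(4*(-¼) + 12) = (3*X)*(-1 + 12) = (3*X)*11 = 33*X)
√(d((4 + v(-4, -2))/(-4 + 1)) + 472) = √(33*((4 + 1)/(-4 + 1)) + 472) = √(33*(5/(-3)) + 472) = √(33*(5*(-⅓)) + 472) = √(33*(-5/3) + 472) = √(-55 + 472) = √417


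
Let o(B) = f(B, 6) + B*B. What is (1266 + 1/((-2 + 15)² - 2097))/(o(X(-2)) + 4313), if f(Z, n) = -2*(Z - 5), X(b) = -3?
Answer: 2440847/8363664 ≈ 0.29184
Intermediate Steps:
f(Z, n) = 10 - 2*Z (f(Z, n) = -2*(-5 + Z) = 10 - 2*Z)
o(B) = 10 + B² - 2*B (o(B) = (10 - 2*B) + B*B = (10 - 2*B) + B² = 10 + B² - 2*B)
(1266 + 1/((-2 + 15)² - 2097))/(o(X(-2)) + 4313) = (1266 + 1/((-2 + 15)² - 2097))/((10 + (-3)² - 2*(-3)) + 4313) = (1266 + 1/(13² - 2097))/((10 + 9 + 6) + 4313) = (1266 + 1/(169 - 2097))/(25 + 4313) = (1266 + 1/(-1928))/4338 = (1266 - 1/1928)*(1/4338) = (2440847/1928)*(1/4338) = 2440847/8363664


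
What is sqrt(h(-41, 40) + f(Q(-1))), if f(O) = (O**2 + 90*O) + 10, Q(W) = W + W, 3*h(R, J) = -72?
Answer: I*sqrt(190) ≈ 13.784*I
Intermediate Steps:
h(R, J) = -24 (h(R, J) = (1/3)*(-72) = -24)
Q(W) = 2*W
f(O) = 10 + O**2 + 90*O
sqrt(h(-41, 40) + f(Q(-1))) = sqrt(-24 + (10 + (2*(-1))**2 + 90*(2*(-1)))) = sqrt(-24 + (10 + (-2)**2 + 90*(-2))) = sqrt(-24 + (10 + 4 - 180)) = sqrt(-24 - 166) = sqrt(-190) = I*sqrt(190)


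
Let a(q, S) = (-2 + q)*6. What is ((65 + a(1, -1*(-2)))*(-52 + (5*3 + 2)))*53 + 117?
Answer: -109328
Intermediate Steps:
a(q, S) = -12 + 6*q
((65 + a(1, -1*(-2)))*(-52 + (5*3 + 2)))*53 + 117 = ((65 + (-12 + 6*1))*(-52 + (5*3 + 2)))*53 + 117 = ((65 + (-12 + 6))*(-52 + (15 + 2)))*53 + 117 = ((65 - 6)*(-52 + 17))*53 + 117 = (59*(-35))*53 + 117 = -2065*53 + 117 = -109445 + 117 = -109328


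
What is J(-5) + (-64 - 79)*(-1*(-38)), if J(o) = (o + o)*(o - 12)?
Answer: -5264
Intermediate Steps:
J(o) = 2*o*(-12 + o) (J(o) = (2*o)*(-12 + o) = 2*o*(-12 + o))
J(-5) + (-64 - 79)*(-1*(-38)) = 2*(-5)*(-12 - 5) + (-64 - 79)*(-1*(-38)) = 2*(-5)*(-17) - 143*38 = 170 - 5434 = -5264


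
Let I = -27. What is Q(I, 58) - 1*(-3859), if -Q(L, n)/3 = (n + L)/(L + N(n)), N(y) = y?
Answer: 3856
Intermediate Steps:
Q(L, n) = -3 (Q(L, n) = -3*(n + L)/(L + n) = -3*(L + n)/(L + n) = -3*1 = -3)
Q(I, 58) - 1*(-3859) = -3 - 1*(-3859) = -3 + 3859 = 3856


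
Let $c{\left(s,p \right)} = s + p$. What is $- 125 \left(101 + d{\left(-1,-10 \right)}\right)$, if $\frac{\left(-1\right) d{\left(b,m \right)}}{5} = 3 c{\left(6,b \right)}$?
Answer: $-3250$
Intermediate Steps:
$c{\left(s,p \right)} = p + s$
$d{\left(b,m \right)} = -90 - 15 b$ ($d{\left(b,m \right)} = - 5 \cdot 3 \left(b + 6\right) = - 5 \cdot 3 \left(6 + b\right) = - 5 \left(18 + 3 b\right) = -90 - 15 b$)
$- 125 \left(101 + d{\left(-1,-10 \right)}\right) = - 125 \left(101 - 75\right) = \left(-125\right) 26 = -3250$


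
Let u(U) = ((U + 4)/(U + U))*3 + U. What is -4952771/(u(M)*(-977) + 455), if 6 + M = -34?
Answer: -99055420/764321 ≈ -129.60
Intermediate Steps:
M = -40 (M = -6 - 34 = -40)
u(U) = U + 3*(4 + U)/(2*U) (u(U) = ((4 + U)/((2*U)))*3 + U = ((4 + U)*(1/(2*U)))*3 + U = ((4 + U)/(2*U))*3 + U = 3*(4 + U)/(2*U) + U = U + 3*(4 + U)/(2*U))
-4952771/(u(M)*(-977) + 455) = -4952771/((3/2 - 40 + 6/(-40))*(-977) + 455) = -4952771/((3/2 - 40 + 6*(-1/40))*(-977) + 455) = -4952771/((3/2 - 40 - 3/20)*(-977) + 455) = -4952771/(-773/20*(-977) + 455) = -4952771/(755221/20 + 455) = -4952771/764321/20 = -4952771*20/764321 = -99055420/764321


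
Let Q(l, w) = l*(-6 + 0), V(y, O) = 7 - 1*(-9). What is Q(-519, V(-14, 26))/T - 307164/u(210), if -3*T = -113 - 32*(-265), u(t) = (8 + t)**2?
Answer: -251167533/33136109 ≈ -7.5799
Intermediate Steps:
V(y, O) = 16 (V(y, O) = 7 + 9 = 16)
Q(l, w) = -6*l (Q(l, w) = l*(-6) = -6*l)
T = -2789 (T = -(-113 - 32*(-265))/3 = -(-113 + 8480)/3 = -1/3*8367 = -2789)
Q(-519, V(-14, 26))/T - 307164/u(210) = -6*(-519)/(-2789) - 307164/(8 + 210)**2 = 3114*(-1/2789) - 307164/(218**2) = -3114/2789 - 307164/47524 = -3114/2789 - 307164*1/47524 = -3114/2789 - 76791/11881 = -251167533/33136109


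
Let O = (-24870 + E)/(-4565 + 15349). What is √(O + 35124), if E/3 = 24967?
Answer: √255329564478/2696 ≈ 187.43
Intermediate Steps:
E = 74901 (E = 3*24967 = 74901)
O = 50031/10784 (O = (-24870 + 74901)/(-4565 + 15349) = 50031/10784 ≈ 4.6394)
√(O + 35124) = √(50031/10784 + 35124) = √(378827247/10784) = √255329564478/2696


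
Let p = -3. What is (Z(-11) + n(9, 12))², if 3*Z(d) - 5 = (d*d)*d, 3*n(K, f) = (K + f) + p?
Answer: 190096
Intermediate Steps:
n(K, f) = -1 + K/3 + f/3 (n(K, f) = ((K + f) - 3)/3 = (-3 + K + f)/3 = -1 + K/3 + f/3)
Z(d) = 5/3 + d³/3 (Z(d) = 5/3 + ((d*d)*d)/3 = 5/3 + (d²*d)/3 = 5/3 + d³/3)
(Z(-11) + n(9, 12))² = ((5/3 + (⅓)*(-11)³) + (-1 + (⅓)*9 + (⅓)*12))² = ((5/3 + (⅓)*(-1331)) + (-1 + 3 + 4))² = ((5/3 - 1331/3) + 6)² = (-442 + 6)² = (-436)² = 190096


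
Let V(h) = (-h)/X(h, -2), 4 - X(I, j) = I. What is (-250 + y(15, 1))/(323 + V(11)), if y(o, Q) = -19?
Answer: -1883/2272 ≈ -0.82878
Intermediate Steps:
X(I, j) = 4 - I
V(h) = -h/(4 - h) (V(h) = (-h)/(4 - h) = -h/(4 - h))
(-250 + y(15, 1))/(323 + V(11)) = (-250 - 19)/(323 + 11/(-4 + 11)) = -269/(323 + 11/7) = -269/2272/7 = -269*7/2272 = -1883/2272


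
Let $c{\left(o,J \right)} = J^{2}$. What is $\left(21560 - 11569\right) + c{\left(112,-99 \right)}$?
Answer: $19792$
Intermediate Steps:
$\left(21560 - 11569\right) + c{\left(112,-99 \right)} = \left(21560 - 11569\right) + \left(-99\right)^{2} = 9991 + 9801 = 19792$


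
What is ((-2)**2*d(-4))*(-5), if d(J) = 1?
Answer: -20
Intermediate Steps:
((-2)**2*d(-4))*(-5) = ((-2)**2*1)*(-5) = (4*1)*(-5) = 4*(-5) = -20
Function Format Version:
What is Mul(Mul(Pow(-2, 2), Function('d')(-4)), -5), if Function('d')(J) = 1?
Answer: -20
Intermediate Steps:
Mul(Mul(Pow(-2, 2), Function('d')(-4)), -5) = Mul(Mul(Pow(-2, 2), 1), -5) = Mul(Mul(4, 1), -5) = Mul(4, -5) = -20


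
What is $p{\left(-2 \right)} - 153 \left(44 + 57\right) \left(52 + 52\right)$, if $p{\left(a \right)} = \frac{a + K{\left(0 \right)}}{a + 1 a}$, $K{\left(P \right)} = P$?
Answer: $- \frac{3214223}{2} \approx -1.6071 \cdot 10^{6}$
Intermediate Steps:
$p{\left(a \right)} = \frac{1}{2}$ ($p{\left(a \right)} = \frac{a + 0}{a + 1 a} = \frac{a}{a + a} = \frac{a}{2 a} = a \frac{1}{2 a} = \frac{1}{2}$)
$p{\left(-2 \right)} - 153 \left(44 + 57\right) \left(52 + 52\right) = \frac{1}{2} - 153 \left(44 + 57\right) \left(52 + 52\right) = \frac{1}{2} - 153 \cdot 101 \cdot 104 = \frac{1}{2} - 1607112 = - \frac{3214223}{2}$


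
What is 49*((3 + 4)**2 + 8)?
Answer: 2793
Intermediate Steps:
49*((3 + 4)**2 + 8) = 49*(7**2 + 8) = 49*(49 + 8) = 49*57 = 2793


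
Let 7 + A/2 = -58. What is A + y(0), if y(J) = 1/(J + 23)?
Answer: -2989/23 ≈ -129.96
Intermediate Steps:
A = -130 (A = -14 + 2*(-58) = -14 - 116 = -130)
y(J) = 1/(23 + J)
A + y(0) = -130 + 1/(23 + 0) = -130 + 1/23 = -2989/23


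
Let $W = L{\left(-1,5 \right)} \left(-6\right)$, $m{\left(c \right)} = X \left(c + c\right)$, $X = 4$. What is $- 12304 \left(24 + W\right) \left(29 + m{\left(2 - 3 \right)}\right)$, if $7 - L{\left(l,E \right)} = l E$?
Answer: $12402432$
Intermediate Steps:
$L{\left(l,E \right)} = 7 - E l$ ($L{\left(l,E \right)} = 7 - l E = 7 - E l$)
$m{\left(c \right)} = 8 c$ ($m{\left(c \right)} = 4 \left(c + c\right) = 4 \cdot 2 c = 8 c$)
$W = -72$ ($W = \left(7 - 5 \left(-1\right)\right) \left(-6\right) = \left(7 + 5\right) \left(-6\right) = 12 \left(-6\right) = -72$)
$- 12304 \left(24 + W\right) \left(29 + m{\left(2 - 3 \right)}\right) = - 12304 \left(24 - 72\right) \left(29 + 8 \left(2 - 3\right)\right) = - 12304 \left(- 48 \left(29 + 8 \left(2 - 3\right)\right)\right) = - 12304 \left(- 48 \left(29 + 8 \left(-1\right)\right)\right) = - 12304 \left(- 48 \left(29 - 8\right)\right) = - 12304 \left(\left(-48\right) 21\right) = \left(-12304\right) \left(-1008\right) = 12402432$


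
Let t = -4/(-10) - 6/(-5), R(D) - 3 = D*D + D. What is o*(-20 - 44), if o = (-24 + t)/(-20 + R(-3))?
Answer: -7168/55 ≈ -130.33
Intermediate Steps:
R(D) = 3 + D + D² (R(D) = 3 + (D*D + D) = 3 + (D² + D) = 3 + (D + D²) = 3 + D + D²)
t = 8/5 (t = -4*(-⅒) - 6*(-⅕) = ⅖ + 6/5 = 8/5 ≈ 1.6000)
o = 112/55 (o = (-24 + 8/5)/(-20 + (3 - 3 + (-3)²)) = -112/(5*(-20 + (3 - 3 + 9))) = -112/(5*(-20 + 9)) = -112/5/(-11) = -112/5*(-1/11) = 112/55 ≈ 2.0364)
o*(-20 - 44) = 112*(-20 - 44)/55 = (112/55)*(-64) = -7168/55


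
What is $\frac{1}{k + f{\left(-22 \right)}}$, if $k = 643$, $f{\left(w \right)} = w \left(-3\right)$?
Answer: $\frac{1}{709} \approx 0.0014104$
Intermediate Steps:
$f{\left(w \right)} = - 3 w$
$\frac{1}{k + f{\left(-22 \right)}} = \frac{1}{643 - -66} = \frac{1}{643 + 66} = \frac{1}{709}$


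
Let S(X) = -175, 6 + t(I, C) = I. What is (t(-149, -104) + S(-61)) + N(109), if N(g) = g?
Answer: -221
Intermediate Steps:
t(I, C) = -6 + I
(t(-149, -104) + S(-61)) + N(109) = ((-6 - 149) - 175) + 109 = (-155 - 175) + 109 = -330 + 109 = -221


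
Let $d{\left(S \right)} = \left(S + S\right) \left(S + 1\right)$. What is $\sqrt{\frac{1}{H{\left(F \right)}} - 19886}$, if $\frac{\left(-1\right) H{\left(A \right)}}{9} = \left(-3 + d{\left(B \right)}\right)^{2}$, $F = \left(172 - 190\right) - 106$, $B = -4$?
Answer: $\frac{i \sqrt{78927535}}{63} \approx 141.02 i$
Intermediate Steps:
$d{\left(S \right)} = 2 S \left(1 + S\right)$
$F = -124$ ($F = -18 - 106 = -124$)
$H{\left(A \right)} = -3969$ ($H{\left(A \right)} = - 9 \left(-3 + 2 \left(-4\right) \left(1 - 4\right)\right)^{2} = - 9 \left(-3 + 2 \left(-4\right) \left(-3\right)\right)^{2} = - 9 \left(-3 + 24\right)^{2} = - 9 \cdot 21^{2} = \left(-9\right) 441 = -3969$)
$\sqrt{\frac{1}{H{\left(F \right)}} - 19886} = \sqrt{\frac{1}{-3969} - 19886} = \sqrt{- \frac{1}{3969} - 19886} = \sqrt{- \frac{78927535}{3969}} = \frac{i \sqrt{78927535}}{63}$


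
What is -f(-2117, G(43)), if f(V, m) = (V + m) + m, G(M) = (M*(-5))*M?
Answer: 20607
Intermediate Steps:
G(M) = -5*M² (G(M) = (-5*M)*M = -5*M²)
f(V, m) = V + 2*m
-f(-2117, G(43)) = -(-2117 + 2*(-5*43²)) = -(-2117 + 2*(-5*1849)) = -(-2117 + 2*(-9245)) = -(-2117 - 18490) = -1*(-20607) = 20607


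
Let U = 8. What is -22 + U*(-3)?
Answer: -46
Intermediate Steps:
-22 + U*(-3) = -22 + 8*(-3) = -22 - 24 = -46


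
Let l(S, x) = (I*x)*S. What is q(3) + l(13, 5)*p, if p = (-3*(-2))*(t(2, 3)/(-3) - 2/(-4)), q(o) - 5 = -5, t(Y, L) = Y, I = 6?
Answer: -390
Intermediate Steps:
q(o) = 0 (q(o) = 5 - 5 = 0)
l(S, x) = 6*S*x (l(S, x) = (6*x)*S = 6*S*x)
p = -1 (p = (-3*(-2))*(2/(-3) - 2/(-4)) = 6*(2*(-1/3) - 2*(-1/4)) = 6*(-2/3 + 1/2) = 6*(-1/6) = -1)
q(3) + l(13, 5)*p = 0 + (6*13*5)*(-1) = 0 + 390*(-1) = 0 - 390 = -390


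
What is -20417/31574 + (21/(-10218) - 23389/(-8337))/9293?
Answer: -1346293247990683/2082955517953401 ≈ -0.64634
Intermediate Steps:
-20417/31574 + (21/(-10218) - 23389/(-8337))/9293 = -20417*1/31574 + (21*(-1/10218) - 23389*(-1/8337))*(1/9293) = -20417/31574 + (-7/3406 + 23389/8337)*(1/9293) = -20417/31574 + (79604575/28395822)*(1/9293) = -20417/31574 + 79604575/263882373846 = -1346293247990683/2082955517953401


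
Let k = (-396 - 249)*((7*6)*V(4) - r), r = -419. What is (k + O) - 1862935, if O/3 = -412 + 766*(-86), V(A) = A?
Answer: -2440414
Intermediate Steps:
O = -198864 (O = 3*(-412 + 766*(-86)) = 3*(-412 - 65876) = 3*(-66288) = -198864)
k = -378615 (k = (-396 - 249)*((7*6)*4 - 1*(-419)) = -645*(42*4 + 419) = -645*(168 + 419) = -645*587 = -378615)
(k + O) - 1862935 = (-378615 - 198864) - 1862935 = -577479 - 1862935 = -2440414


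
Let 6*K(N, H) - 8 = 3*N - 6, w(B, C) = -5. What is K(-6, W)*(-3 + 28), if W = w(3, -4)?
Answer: -200/3 ≈ -66.667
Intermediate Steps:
W = -5
K(N, H) = ⅓ + N/2 (K(N, H) = 4/3 + (3*N - 6)/6 = 4/3 + (-6 + 3*N)/6 = 4/3 + (-1 + N/2) = ⅓ + N/2)
K(-6, W)*(-3 + 28) = (⅓ + (½)*(-6))*(-3 + 28) = (⅓ - 3)*25 = -8/3*25 = -200/3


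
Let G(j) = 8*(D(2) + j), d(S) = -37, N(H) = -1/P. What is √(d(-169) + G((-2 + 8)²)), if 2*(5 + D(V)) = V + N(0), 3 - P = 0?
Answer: √1959/3 ≈ 14.754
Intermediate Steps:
P = 3 (P = 3 - 1*0 = 3 + 0 = 3)
N(H) = -⅓ (N(H) = -1/3 = -1*⅓ = -⅓)
D(V) = -31/6 + V/2 (D(V) = -5 + (V - ⅓)/2 = -5 + (-⅓ + V)/2 = -5 + (-⅙ + V/2) = -31/6 + V/2)
G(j) = -100/3 + 8*j (G(j) = 8*((-31/6 + (½)*2) + j) = 8*((-31/6 + 1) + j) = 8*(-25/6 + j) = -100/3 + 8*j)
√(d(-169) + G((-2 + 8)²)) = √(-37 + (-100/3 + 8*(-2 + 8)²)) = √(-37 + (-100/3 + 8*6²)) = √(-37 + (-100/3 + 8*36)) = √(-37 + (-100/3 + 288)) = √(-37 + 764/3) = √(653/3) = √1959/3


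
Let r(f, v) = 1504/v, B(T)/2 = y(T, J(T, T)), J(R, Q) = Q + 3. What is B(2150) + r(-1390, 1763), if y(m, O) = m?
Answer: 7582404/1763 ≈ 4300.9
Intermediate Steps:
J(R, Q) = 3 + Q
B(T) = 2*T
B(2150) + r(-1390, 1763) = 2*2150 + 1504/1763 = 4300 + 1504*(1/1763) = 4300 + 1504/1763 = 7582404/1763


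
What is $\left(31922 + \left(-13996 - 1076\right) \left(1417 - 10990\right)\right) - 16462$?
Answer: $144299716$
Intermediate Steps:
$\left(31922 + \left(-13996 - 1076\right) \left(1417 - 10990\right)\right) - 16462 = \left(31922 - -144284256\right) - 16462 = \left(31922 + 144284256\right) - 16462 = 144316178 - 16462 = 144299716$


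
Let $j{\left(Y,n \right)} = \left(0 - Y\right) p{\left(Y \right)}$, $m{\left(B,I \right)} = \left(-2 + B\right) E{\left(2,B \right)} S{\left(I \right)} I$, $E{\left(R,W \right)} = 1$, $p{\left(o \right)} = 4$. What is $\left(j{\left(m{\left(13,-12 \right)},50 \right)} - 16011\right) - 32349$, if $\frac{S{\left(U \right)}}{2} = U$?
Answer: $-61032$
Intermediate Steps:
$S{\left(U \right)} = 2 U$
$m{\left(B,I \right)} = 2 I^{2} \left(-2 + B\right)$ ($m{\left(B,I \right)} = \left(-2 + B\right) 1 \cdot 2 I I = \left(-2 + B\right) 2 I I = 2 I \left(-2 + B\right) I = 2 I^{2} \left(-2 + B\right)$)
$j{\left(Y,n \right)} = - 4 Y$ ($j{\left(Y,n \right)} = \left(0 - Y\right) 4 = - Y 4 = - 4 Y$)
$\left(j{\left(m{\left(13,-12 \right)},50 \right)} - 16011\right) - 32349 = \left(- 4 \cdot 2 \left(-12\right)^{2} \left(-2 + 13\right) - 16011\right) - 32349 = \left(- 4 \cdot 2 \cdot 144 \cdot 11 - 16011\right) - 32349 = \left(\left(-4\right) 3168 - 16011\right) - 32349 = \left(-12672 - 16011\right) - 32349 = -28683 - 32349 = -61032$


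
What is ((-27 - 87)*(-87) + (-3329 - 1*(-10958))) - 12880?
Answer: 4667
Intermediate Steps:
((-27 - 87)*(-87) + (-3329 - 1*(-10958))) - 12880 = (-114*(-87) + (-3329 + 10958)) - 12880 = (9918 + 7629) - 12880 = 17547 - 12880 = 4667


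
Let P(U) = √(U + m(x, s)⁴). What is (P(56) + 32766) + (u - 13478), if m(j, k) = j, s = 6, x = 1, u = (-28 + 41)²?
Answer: 19457 + √57 ≈ 19465.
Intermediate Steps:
u = 169 (u = 13² = 169)
P(U) = √(1 + U) (P(U) = √(U + 1⁴) = √(U + 1) = √(1 + U))
(P(56) + 32766) + (u - 13478) = (√(1 + 56) + 32766) + (169 - 13478) = (√57 + 32766) - 13309 = (32766 + √57) - 13309 = 19457 + √57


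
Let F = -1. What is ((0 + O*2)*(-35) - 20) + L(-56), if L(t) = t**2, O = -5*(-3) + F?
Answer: 2136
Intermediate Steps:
O = 14 (O = -5*(-3) - 1 = 15 - 1 = 14)
((0 + O*2)*(-35) - 20) + L(-56) = ((0 + 14*2)*(-35) - 20) + (-56)**2 = ((0 + 28)*(-35) - 20) + 3136 = (28*(-35) - 20) + 3136 = (-980 - 20) + 3136 = -1000 + 3136 = 2136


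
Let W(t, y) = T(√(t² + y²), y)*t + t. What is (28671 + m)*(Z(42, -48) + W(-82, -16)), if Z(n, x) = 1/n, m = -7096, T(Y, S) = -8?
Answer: 520151675/42 ≈ 1.2385e+7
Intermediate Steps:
W(t, y) = -7*t (W(t, y) = -8*t + t = -7*t)
(28671 + m)*(Z(42, -48) + W(-82, -16)) = (28671 - 7096)*(1/42 - 7*(-82)) = 21575*(1/42 + 574) = 21575*(24109/42) = 520151675/42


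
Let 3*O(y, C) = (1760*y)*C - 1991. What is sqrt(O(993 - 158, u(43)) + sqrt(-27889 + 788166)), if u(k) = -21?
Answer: sqrt(-92590773 + 9*sqrt(760277))/3 ≈ 3207.3*I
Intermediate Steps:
O(y, C) = -1991/3 + 1760*C*y/3 (O(y, C) = ((1760*y)*C - 1991)/3 = (1760*C*y - 1991)/3 = (-1991 + 1760*C*y)/3 = -1991/3 + 1760*C*y/3)
sqrt(O(993 - 158, u(43)) + sqrt(-27889 + 788166)) = sqrt((-1991/3 + (1760/3)*(-21)*(993 - 158)) + sqrt(-27889 + 788166)) = sqrt((-1991/3 + (1760/3)*(-21)*835) + sqrt(760277)) = sqrt((-1991/3 - 10287200) + sqrt(760277)) = sqrt(-30863591/3 + sqrt(760277))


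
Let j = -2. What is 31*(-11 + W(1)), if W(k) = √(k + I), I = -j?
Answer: -341 + 31*√3 ≈ -287.31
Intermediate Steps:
I = 2 (I = -1*(-2) = 2)
W(k) = √(2 + k) (W(k) = √(k + 2) = √(2 + k))
31*(-11 + W(1)) = 31*(-11 + √(2 + 1)) = 31*(-11 + √3) = -341 + 31*√3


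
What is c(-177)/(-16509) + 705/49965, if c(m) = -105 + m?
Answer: 571755/18330493 ≈ 0.031191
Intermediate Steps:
c(-177)/(-16509) + 705/49965 = (-105 - 177)/(-16509) + 705/49965 = -282*(-1/16509) + 705*(1/49965) = 94/5503 + 47/3331 = 571755/18330493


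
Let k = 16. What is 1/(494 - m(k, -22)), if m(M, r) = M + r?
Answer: 1/500 ≈ 0.0020000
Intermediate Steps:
1/(494 - m(k, -22)) = 1/(494 - (16 - 22)) = 1/(494 - 1*(-6)) = 1/(494 + 6) = 1/500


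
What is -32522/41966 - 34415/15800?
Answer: -195810749/66306280 ≈ -2.9531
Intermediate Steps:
-32522/41966 - 34415/15800 = -32522*1/41966 - 34415*1/15800 = -16261/20983 - 6883/3160 = -195810749/66306280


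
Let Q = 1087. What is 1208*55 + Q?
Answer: 67527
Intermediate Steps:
1208*55 + Q = 1208*55 + 1087 = 66440 + 1087 = 67527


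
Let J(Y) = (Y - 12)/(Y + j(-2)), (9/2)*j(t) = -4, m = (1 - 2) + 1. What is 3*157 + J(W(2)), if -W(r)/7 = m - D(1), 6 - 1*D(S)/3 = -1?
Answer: 124116/263 ≈ 471.92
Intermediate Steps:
m = 0 (m = -1 + 1 = 0)
D(S) = 21 (D(S) = 18 - 3*(-1) = 18 + 3 = 21)
j(t) = -8/9 (j(t) = (2/9)*(-4) = -8/9)
W(r) = 147 (W(r) = -7*(0 - 1*21) = -7*(0 - 21) = -7*(-21) = 147)
J(Y) = (-12 + Y)/(-8/9 + Y) (J(Y) = (Y - 12)/(Y - 8/9) = (-12 + Y)/(-8/9 + Y))
3*157 + J(W(2)) = 3*157 + 9*(-12 + 147)/(-8 + 9*147) = 471 + 9*135/(-8 + 1323) = 471 + 9*135/1315 = 471 + 9*(1/1315)*135 = 471 + 243/263 = 124116/263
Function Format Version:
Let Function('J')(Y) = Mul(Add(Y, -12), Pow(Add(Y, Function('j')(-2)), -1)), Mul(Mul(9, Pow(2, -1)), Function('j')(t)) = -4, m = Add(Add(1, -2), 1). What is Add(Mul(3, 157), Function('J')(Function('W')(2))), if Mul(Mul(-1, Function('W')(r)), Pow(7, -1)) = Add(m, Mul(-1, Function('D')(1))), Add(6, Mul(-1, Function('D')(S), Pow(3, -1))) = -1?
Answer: Rational(124116, 263) ≈ 471.92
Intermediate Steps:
m = 0 (m = Add(-1, 1) = 0)
Function('D')(S) = 21 (Function('D')(S) = Add(18, Mul(-3, -1)) = Add(18, 3) = 21)
Function('j')(t) = Rational(-8, 9) (Function('j')(t) = Mul(Rational(2, 9), -4) = Rational(-8, 9))
Function('W')(r) = 147 (Function('W')(r) = Mul(-7, Add(0, Mul(-1, 21))) = Mul(-7, Add(0, -21)) = Mul(-7, -21) = 147)
Function('J')(Y) = Mul(Pow(Add(Rational(-8, 9), Y), -1), Add(-12, Y)) (Function('J')(Y) = Mul(Add(Y, -12), Pow(Add(Y, Rational(-8, 9)), -1)) = Mul(Add(-12, Y), Pow(Add(Rational(-8, 9), Y), -1)) = Mul(Pow(Add(Rational(-8, 9), Y), -1), Add(-12, Y)))
Add(Mul(3, 157), Function('J')(Function('W')(2))) = Add(Mul(3, 157), Mul(9, Pow(Add(-8, Mul(9, 147)), -1), Add(-12, 147))) = Add(471, Mul(9, Pow(Add(-8, 1323), -1), 135)) = Add(471, Mul(9, Pow(1315, -1), 135)) = Add(471, Mul(9, Rational(1, 1315), 135)) = Add(471, Rational(243, 263)) = Rational(124116, 263)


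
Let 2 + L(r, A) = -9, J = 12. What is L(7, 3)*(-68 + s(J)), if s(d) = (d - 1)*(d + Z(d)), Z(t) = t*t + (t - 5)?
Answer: -18975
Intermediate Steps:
L(r, A) = -11 (L(r, A) = -2 - 9 = -11)
Z(t) = -5 + t + t**2 (Z(t) = t**2 + (-5 + t) = -5 + t + t**2)
s(d) = (-1 + d)*(-5 + d**2 + 2*d) (s(d) = (d - 1)*(d + (-5 + d + d**2)) = (-1 + d)*(-5 + d**2 + 2*d))
L(7, 3)*(-68 + s(J)) = -11*(-68 + (5 + 12**2 + 12**3 - 7*12)) = -11*(-68 + (5 + 144 + 1728 - 84)) = -11*(-68 + 1793) = -11*1725 = -18975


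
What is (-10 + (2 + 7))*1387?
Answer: -1387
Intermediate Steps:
(-10 + (2 + 7))*1387 = (-10 + 9)*1387 = -1*1387 = -1387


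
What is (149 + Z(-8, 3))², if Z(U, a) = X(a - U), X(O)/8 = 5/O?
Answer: 2819041/121 ≈ 23298.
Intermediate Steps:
X(O) = 40/O (X(O) = 8*(5/O) = 40/O)
Z(U, a) = 40/(a - U)
(149 + Z(-8, 3))² = (149 + 40/(3 - 1*(-8)))² = (149 + 40/(3 + 8))² = (149 + 40/11)² = (1679/11)² = 2819041/121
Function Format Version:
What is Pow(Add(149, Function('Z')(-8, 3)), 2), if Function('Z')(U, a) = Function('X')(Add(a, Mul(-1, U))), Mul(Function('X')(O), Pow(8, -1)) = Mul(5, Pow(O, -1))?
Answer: Rational(2819041, 121) ≈ 23298.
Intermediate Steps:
Function('X')(O) = Mul(40, Pow(O, -1)) (Function('X')(O) = Mul(8, Mul(5, Pow(O, -1))) = Mul(40, Pow(O, -1)))
Function('Z')(U, a) = Mul(40, Pow(Add(a, Mul(-1, U)), -1))
Pow(Add(149, Function('Z')(-8, 3)), 2) = Pow(Add(149, Mul(40, Pow(Add(3, Mul(-1, -8)), -1))), 2) = Pow(Add(149, Mul(40, Pow(Add(3, 8), -1))), 2) = Pow(Add(149, Mul(40, Pow(11, -1))), 2) = Pow(Add(149, Mul(40, Rational(1, 11))), 2) = Pow(Add(149, Rational(40, 11)), 2) = Pow(Rational(1679, 11), 2) = Rational(2819041, 121)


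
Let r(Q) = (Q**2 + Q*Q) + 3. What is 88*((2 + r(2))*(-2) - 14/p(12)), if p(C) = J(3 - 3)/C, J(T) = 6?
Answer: -4752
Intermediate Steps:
r(Q) = 3 + 2*Q**2 (r(Q) = (Q**2 + Q**2) + 3 = 2*Q**2 + 3 = 3 + 2*Q**2)
p(C) = 6/C
88*((2 + r(2))*(-2) - 14/p(12)) = 88*((2 + (3 + 2*2**2))*(-2) - 14/(6/12)) = 88*((2 + (3 + 2*4))*(-2) - 14/(6*(1/12))) = 88*((2 + (3 + 8))*(-2) - 14/1/2) = 88*((2 + 11)*(-2) - 14*2) = 88*(13*(-2) - 28) = 88*(-26 - 28) = 88*(-54) = -4752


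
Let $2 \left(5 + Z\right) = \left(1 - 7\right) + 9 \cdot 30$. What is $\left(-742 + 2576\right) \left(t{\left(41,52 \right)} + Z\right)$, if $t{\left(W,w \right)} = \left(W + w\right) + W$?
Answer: $478674$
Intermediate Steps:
$Z = 127$ ($Z = -5 + \frac{\left(1 - 7\right) + 9 \cdot 30}{2} = -5 + \frac{\left(1 - 7\right) + 270}{2} = -5 + \frac{-6 + 270}{2} = -5 + \frac{1}{2} \cdot 264 = -5 + 132 = 127$)
$t{\left(W,w \right)} = w + 2 W$
$\left(-742 + 2576\right) \left(t{\left(41,52 \right)} + Z\right) = \left(-742 + 2576\right) \left(\left(52 + 2 \cdot 41\right) + 127\right) = 1834 \left(\left(52 + 82\right) + 127\right) = 1834 \left(134 + 127\right) = 1834 \cdot 261 = 478674$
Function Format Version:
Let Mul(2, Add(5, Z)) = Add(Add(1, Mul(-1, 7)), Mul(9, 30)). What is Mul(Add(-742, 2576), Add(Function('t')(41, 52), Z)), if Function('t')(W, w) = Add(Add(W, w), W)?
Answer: 478674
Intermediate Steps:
Z = 127 (Z = Add(-5, Mul(Rational(1, 2), Add(Add(1, Mul(-1, 7)), Mul(9, 30)))) = Add(-5, Mul(Rational(1, 2), Add(Add(1, -7), 270))) = Add(-5, Mul(Rational(1, 2), Add(-6, 270))) = Add(-5, Mul(Rational(1, 2), 264)) = Add(-5, 132) = 127)
Function('t')(W, w) = Add(w, Mul(2, W))
Mul(Add(-742, 2576), Add(Function('t')(41, 52), Z)) = Mul(Add(-742, 2576), Add(Add(52, Mul(2, 41)), 127)) = Mul(1834, Add(Add(52, 82), 127)) = Mul(1834, Add(134, 127)) = Mul(1834, 261) = 478674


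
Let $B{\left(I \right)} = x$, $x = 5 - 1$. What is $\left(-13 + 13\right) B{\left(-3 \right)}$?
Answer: $0$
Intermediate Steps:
$x = 4$ ($x = 5 - 1 = 4$)
$B{\left(I \right)} = 4$
$\left(-13 + 13\right) B{\left(-3 \right)} = \left(-13 + 13\right) 4 = 0 \cdot 4 = 0$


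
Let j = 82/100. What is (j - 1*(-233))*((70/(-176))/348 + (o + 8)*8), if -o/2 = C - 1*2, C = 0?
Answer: 11456669493/510400 ≈ 22446.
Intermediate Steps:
o = 4 (o = -2*(0 - 1*2) = -2*(0 - 2) = -2*(-2) = 4)
j = 41/50 (j = 82*(1/100) = 41/50 ≈ 0.82000)
(j - 1*(-233))*((70/(-176))/348 + (o + 8)*8) = (41/50 - 1*(-233))*((70/(-176))/348 + (4 + 8)*8) = (41/50 + 233)*((70*(-1/176))*(1/348) + 12*8) = 11691*(-35/88*1/348 + 96)/50 = 11691*(-35/30624 + 96)/50 = (11691/50)*(2939869/30624) = 11456669493/510400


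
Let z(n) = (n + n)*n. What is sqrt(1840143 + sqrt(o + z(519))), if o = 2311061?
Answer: sqrt(1840143 + sqrt(2849783)) ≈ 1357.1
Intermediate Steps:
z(n) = 2*n**2 (z(n) = (2*n)*n = 2*n**2)
sqrt(1840143 + sqrt(o + z(519))) = sqrt(1840143 + sqrt(2311061 + 2*519**2)) = sqrt(1840143 + sqrt(2311061 + 2*269361)) = sqrt(1840143 + sqrt(2311061 + 538722)) = sqrt(1840143 + sqrt(2849783))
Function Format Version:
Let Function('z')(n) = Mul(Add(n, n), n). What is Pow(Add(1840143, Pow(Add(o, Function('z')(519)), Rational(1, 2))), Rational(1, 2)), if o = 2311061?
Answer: Pow(Add(1840143, Pow(2849783, Rational(1, 2))), Rational(1, 2)) ≈ 1357.1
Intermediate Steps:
Function('z')(n) = Mul(2, Pow(n, 2)) (Function('z')(n) = Mul(Mul(2, n), n) = Mul(2, Pow(n, 2)))
Pow(Add(1840143, Pow(Add(o, Function('z')(519)), Rational(1, 2))), Rational(1, 2)) = Pow(Add(1840143, Pow(Add(2311061, Mul(2, Pow(519, 2))), Rational(1, 2))), Rational(1, 2)) = Pow(Add(1840143, Pow(Add(2311061, Mul(2, 269361)), Rational(1, 2))), Rational(1, 2)) = Pow(Add(1840143, Pow(Add(2311061, 538722), Rational(1, 2))), Rational(1, 2)) = Pow(Add(1840143, Pow(2849783, Rational(1, 2))), Rational(1, 2))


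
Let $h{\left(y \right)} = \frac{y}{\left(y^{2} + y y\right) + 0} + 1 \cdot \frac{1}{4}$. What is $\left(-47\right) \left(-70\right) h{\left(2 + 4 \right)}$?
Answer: $\frac{3290}{3} \approx 1096.7$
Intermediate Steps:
$h{\left(y \right)} = \frac{1}{4} + \frac{1}{2 y}$ ($h{\left(y \right)} = \frac{y}{\left(y^{2} + y^{2}\right) + 0} + 1 \cdot \frac{1}{4} = \frac{y}{2 y^{2} + 0} + \frac{1}{4} = \frac{y}{2 y^{2}} + \frac{1}{4} = y \frac{1}{2 y^{2}} + \frac{1}{4} = \frac{1}{2 y} + \frac{1}{4} = \frac{1}{4} + \frac{1}{2 y}$)
$\left(-47\right) \left(-70\right) h{\left(2 + 4 \right)} = \left(-47\right) \left(-70\right) \frac{2 + \left(2 + 4\right)}{4 \left(2 + 4\right)} = 3290 \frac{2 + 6}{4 \cdot 6} = 3290 \cdot \frac{1}{4} \cdot \frac{1}{6} \cdot 8 = 3290 \cdot \frac{1}{3} = \frac{3290}{3}$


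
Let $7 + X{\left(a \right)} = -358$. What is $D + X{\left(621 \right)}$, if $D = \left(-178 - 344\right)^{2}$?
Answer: $272119$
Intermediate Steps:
$D = 272484$ ($D = \left(-522\right)^{2} = 272484$)
$X{\left(a \right)} = -365$ ($X{\left(a \right)} = -7 - 358 = -365$)
$D + X{\left(621 \right)} = 272484 - 365 = 272119$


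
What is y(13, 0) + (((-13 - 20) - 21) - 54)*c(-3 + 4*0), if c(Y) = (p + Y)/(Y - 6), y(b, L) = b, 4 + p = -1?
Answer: -83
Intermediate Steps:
p = -5 (p = -4 - 1 = -5)
c(Y) = (-5 + Y)/(-6 + Y) (c(Y) = (-5 + Y)/(Y - 6) = (-5 + Y)/(-6 + Y))
y(13, 0) + (((-13 - 20) - 21) - 54)*c(-3 + 4*0) = 13 + (((-13 - 20) - 21) - 54)*((-5 + (-3 + 4*0))/(-6 + (-3 + 4*0))) = 13 + ((-33 - 21) - 54)*((-5 + (-3 + 0))/(-6 + (-3 + 0))) = 13 + (-54 - 54)*((-5 - 3)/(-6 - 3)) = 13 - 108*(-8)/(-9) = 13 - (-12)*(-8) = 13 - 108*8/9 = 13 - 96 = -83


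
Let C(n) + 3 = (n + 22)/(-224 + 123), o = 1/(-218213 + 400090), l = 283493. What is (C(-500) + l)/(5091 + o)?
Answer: 92994255731/1669991368 ≈ 55.685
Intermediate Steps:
o = 1/181877 ≈ 5.4982e-6
C(n) = -325/101 - n/101 (C(n) = -3 + (n + 22)/(-224 + 123) = -3 + (22 + n)/(-101) = -3 + (22 + n)*(-1/101) = -3 + (-22/101 - n/101) = -325/101 - n/101)
(C(-500) + l)/(5091 + o) = ((-325/101 - 1/101*(-500)) + 283493)/(5091 + 1/181877) = ((-325/101 + 500/101) + 283493)/(925935808/181877) = (175/101 + 283493)*(181877/925935808) = (28632968/101)*(181877/925935808) = 92994255731/1669991368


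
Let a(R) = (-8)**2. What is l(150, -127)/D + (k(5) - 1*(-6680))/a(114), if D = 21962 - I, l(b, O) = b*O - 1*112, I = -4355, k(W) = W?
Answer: 174702777/1684288 ≈ 103.72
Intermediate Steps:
l(b, O) = -112 + O*b (l(b, O) = O*b - 112 = -112 + O*b)
D = 26317 (D = 21962 - 1*(-4355) = 21962 + 4355 = 26317)
a(R) = 64
l(150, -127)/D + (k(5) - 1*(-6680))/a(114) = (-112 - 127*150)/26317 + (5 - 1*(-6680))/64 = (-112 - 19050)*(1/26317) + (5 + 6680)*(1/64) = -19162*1/26317 + 6685*(1/64) = -19162/26317 + 6685/64 = 174702777/1684288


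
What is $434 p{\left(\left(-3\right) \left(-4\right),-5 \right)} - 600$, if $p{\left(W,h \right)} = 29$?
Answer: $11986$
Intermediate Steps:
$434 p{\left(\left(-3\right) \left(-4\right),-5 \right)} - 600 = 434 \cdot 29 - 600 = 12586 - 600 = 11986$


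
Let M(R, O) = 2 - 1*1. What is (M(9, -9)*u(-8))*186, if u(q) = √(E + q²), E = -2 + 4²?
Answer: 186*√78 ≈ 1642.7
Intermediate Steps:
E = 14 (E = -2 + 16 = 14)
M(R, O) = 1 (M(R, O) = 2 - 1 = 1)
u(q) = √(14 + q²)
(M(9, -9)*u(-8))*186 = (1*√(14 + (-8)²))*186 = (1*√(14 + 64))*186 = (1*√78)*186 = √78*186 = 186*√78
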